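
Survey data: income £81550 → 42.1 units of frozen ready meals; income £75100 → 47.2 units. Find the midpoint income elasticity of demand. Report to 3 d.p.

-1.387

ΔQ = 47.2 − 42.1 = 5.1; midpoint Q̄ = (42.1 + 47.2)/2 = 44.65.
ΔI = 75100 − 81550 = -6450; midpoint Ī = (81550 + 75100)/2 = 78325.
η = (ΔQ/Q̄) ÷ (ΔI/Ī) = (5.1/44.65) ÷ (-6450/78325) = -1.387.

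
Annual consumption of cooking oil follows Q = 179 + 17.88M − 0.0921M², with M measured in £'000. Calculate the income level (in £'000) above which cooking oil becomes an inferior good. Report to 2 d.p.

97.07

dQ/dM = 17.88 − 0.1842M.
The good is inferior where dQ/dM < 0. Setting dQ/dM = 0 gives M = 17.88 / 0.1842 = 97.07.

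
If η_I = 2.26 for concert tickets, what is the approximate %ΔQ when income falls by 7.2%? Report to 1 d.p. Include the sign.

%ΔQ ≈ η × %ΔI = 2.26 × (-7.2%) = -16.3%.

-16.3%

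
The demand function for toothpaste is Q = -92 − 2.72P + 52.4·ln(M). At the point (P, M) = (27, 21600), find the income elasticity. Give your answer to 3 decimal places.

0.147

At P = 27, M = 21600: Q = 357.536.
Holding P constant, ∂Q/∂M = 52.4/M = 0.00242593.
η_M = (∂Q/∂M)·(M/Q) = 0.00242593 × (21600/357.536) = 0.147.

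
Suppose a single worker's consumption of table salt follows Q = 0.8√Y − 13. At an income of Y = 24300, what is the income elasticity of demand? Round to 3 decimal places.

At Y = 24300: Q = 111.708.
dQ/dY = 0.8/(2√Y) = 0.002566 at this income.
η = (dQ/dY)·(Y/Q) = 0.002566 × (24300/111.708) = 0.558.

0.558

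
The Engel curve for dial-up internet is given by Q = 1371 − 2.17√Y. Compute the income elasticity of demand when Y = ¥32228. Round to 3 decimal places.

At Y = 32228: Q = 981.438.
dQ/dY = -2.17/(2√Y) = -0.00604384 at this income.
η = (dQ/dY)·(Y/Q) = -0.00604384 × (32228/981.438) = -0.198.

-0.198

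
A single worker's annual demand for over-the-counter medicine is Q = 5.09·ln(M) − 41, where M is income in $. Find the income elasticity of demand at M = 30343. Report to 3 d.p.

0.441

At M = 30343: Q = 11.530.
dQ/dM = 5.09/M = 0.000167749 at this income.
η = (dQ/dM)·(M/Q) = 0.000167749 × (30343/11.530) = 0.441.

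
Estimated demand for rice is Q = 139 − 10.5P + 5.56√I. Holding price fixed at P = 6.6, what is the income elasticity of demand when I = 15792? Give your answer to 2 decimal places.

0.45

At P = 6.6, I = 15792: Q = 768.404.
Holding P constant, ∂Q/∂I = 5.56/(2√I) = 0.0221221.
η_I = (∂Q/∂I)·(I/Q) = 0.0221221 × (15792/768.404) = 0.45.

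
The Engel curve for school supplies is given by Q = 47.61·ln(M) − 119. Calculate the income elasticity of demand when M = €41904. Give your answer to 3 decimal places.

0.123

At M = 41904: Q = 387.720.
dQ/dM = 47.61/M = 0.00113617 at this income.
η = (dQ/dM)·(M/Q) = 0.00113617 × (41904/387.720) = 0.123.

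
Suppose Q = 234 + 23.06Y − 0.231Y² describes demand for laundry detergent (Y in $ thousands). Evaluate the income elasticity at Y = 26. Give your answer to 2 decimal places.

0.42

At Y = 26: Q = 677.4040.
dQ/dY = 23.06 − 0.462Y = 11.04800.
η = (dQ/dY)·(Y/Q) = 11.04800 × (26/677.4040) = 0.42.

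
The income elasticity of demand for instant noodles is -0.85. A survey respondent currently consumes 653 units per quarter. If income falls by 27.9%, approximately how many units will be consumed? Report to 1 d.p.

807.9

%ΔQ ≈ η × %ΔI = -0.85 × (-27.9%) = 23.715%.
New Q ≈ 653 × (1 + 0.23715) = 807.9.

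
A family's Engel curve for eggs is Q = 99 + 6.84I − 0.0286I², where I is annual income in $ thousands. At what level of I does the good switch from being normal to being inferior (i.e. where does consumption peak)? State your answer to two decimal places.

dQ/dI = 6.84 − 0.0572I.
The good is inferior where dQ/dI < 0. Setting dQ/dI = 0 gives I = 6.84 / 0.0572 = 119.58.

119.58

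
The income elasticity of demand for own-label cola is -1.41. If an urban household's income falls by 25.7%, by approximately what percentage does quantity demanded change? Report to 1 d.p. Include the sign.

36.2%

%ΔQ ≈ η × %ΔI = -1.41 × (-25.7%) = 36.2%.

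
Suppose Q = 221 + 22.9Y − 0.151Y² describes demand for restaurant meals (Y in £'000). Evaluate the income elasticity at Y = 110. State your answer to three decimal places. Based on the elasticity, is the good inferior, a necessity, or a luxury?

At Y = 110: Q = 912.9000.
dQ/dY = 22.9 − 0.302Y = -10.32000.
η = (dQ/dY)·(Y/Q) = -10.32000 × (110/912.9000) = -1.244.
η < 0 ⇒ inferior good.

-1.244 (inferior good)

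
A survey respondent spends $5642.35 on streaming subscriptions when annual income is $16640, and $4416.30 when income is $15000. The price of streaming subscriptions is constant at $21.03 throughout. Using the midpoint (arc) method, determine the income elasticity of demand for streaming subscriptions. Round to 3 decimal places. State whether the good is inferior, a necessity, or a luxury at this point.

2.352 (luxury)

With a constant price, Q₁ = 5642.35/21.03 = 268.300 and Q₂ = 4416.30/21.03 = 210.000 (equivalently, work directly with expenditure since P cancels).
Midpoint %ΔQ = (4416.30 − 5642.35)/5029.33 = -0.24378; midpoint %ΔI = (15000 − 16640)/15820 = -0.10367.
η = -0.24378 / -0.10367 = 2.352.
η > 1 ⇒ luxury.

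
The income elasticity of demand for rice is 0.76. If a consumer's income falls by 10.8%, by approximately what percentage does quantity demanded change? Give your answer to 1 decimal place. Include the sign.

-8.2%

%ΔQ ≈ η × %ΔI = 0.76 × (-10.8%) = -8.2%.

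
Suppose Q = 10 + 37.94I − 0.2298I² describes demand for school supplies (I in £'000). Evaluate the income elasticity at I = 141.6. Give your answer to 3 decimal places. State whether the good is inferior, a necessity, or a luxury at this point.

-4.961 (inferior good)

At I = 141.6: Q = 774.6853.
dQ/dI = 37.94 − 0.4596I = -27.13936.
η = (dQ/dI)·(I/Q) = -27.13936 × (141.6/774.6853) = -4.961.
η < 0 ⇒ inferior good.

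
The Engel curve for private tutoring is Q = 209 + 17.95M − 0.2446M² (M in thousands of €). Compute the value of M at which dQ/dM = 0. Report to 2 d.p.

dQ/dM = 17.95 − 0.4892M.
The good is inferior where dQ/dM < 0. Setting dQ/dM = 0 gives M = 17.95 / 0.4892 = 36.69.

36.69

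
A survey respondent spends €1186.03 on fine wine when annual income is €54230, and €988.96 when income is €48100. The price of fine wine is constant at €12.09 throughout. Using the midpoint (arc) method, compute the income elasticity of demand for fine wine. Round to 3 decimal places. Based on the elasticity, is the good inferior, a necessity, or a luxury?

1.513 (luxury)

With a constant price, Q₁ = 1186.03/12.09 = 98.100 and Q₂ = 988.96/12.09 = 81.800 (equivalently, work directly with expenditure since P cancels).
Midpoint %ΔQ = (988.96 − 1186.03)/1087.49 = -0.18121; midpoint %ΔI = (48100 − 54230)/51165 = -0.11981.
η = -0.18121 / -0.11981 = 1.513.
η > 1 ⇒ luxury.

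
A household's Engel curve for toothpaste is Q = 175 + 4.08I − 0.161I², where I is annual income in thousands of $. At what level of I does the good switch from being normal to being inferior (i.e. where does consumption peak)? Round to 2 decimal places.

12.67

dQ/dI = 4.08 − 0.322I.
The good is inferior where dQ/dI < 0. Setting dQ/dI = 0 gives I = 4.08 / 0.322 = 12.67.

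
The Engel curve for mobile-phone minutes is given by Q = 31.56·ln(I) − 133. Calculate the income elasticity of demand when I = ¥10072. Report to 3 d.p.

At I = 10072: Q = 157.905.
dQ/dI = 31.56/I = 0.00313344 at this income.
η = (dQ/dI)·(I/Q) = 0.00313344 × (10072/157.905) = 0.200.

0.200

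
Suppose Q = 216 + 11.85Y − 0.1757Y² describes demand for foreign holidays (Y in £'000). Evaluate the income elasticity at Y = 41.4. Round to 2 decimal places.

At Y = 41.4: Q = 405.4472.
dQ/dY = 11.85 − 0.3514Y = -2.69796.
η = (dQ/dY)·(Y/Q) = -2.69796 × (41.4/405.4472) = -0.28.

-0.28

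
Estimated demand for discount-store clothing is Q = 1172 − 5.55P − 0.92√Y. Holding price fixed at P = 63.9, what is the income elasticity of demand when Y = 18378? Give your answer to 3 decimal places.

At P = 63.9, Y = 18378: Q = 692.635.
Holding P constant, ∂Q/∂Y = -0.92/(2√Y) = -0.00339319.
η_Y = (∂Q/∂Y)·(Y/Q) = -0.00339319 × (18378/692.635) = -0.090.

-0.090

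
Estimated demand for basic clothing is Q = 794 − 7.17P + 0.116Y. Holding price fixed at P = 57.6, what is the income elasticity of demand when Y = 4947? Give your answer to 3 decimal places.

0.601

At P = 57.6, Y = 4947: Q = 954.860.
Holding P constant, ∂Q/∂Y = 0.116.
η_Y = (∂Q/∂Y)·(Y/Q) = 0.116 × (4947/954.860) = 0.601.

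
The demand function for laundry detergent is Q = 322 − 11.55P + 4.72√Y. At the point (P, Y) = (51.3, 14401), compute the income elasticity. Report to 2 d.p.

0.96

At P = 51.3, Y = 14401: Q = 295.905.
Holding P constant, ∂Q/∂Y = 4.72/(2√Y) = 0.019666.
η_Y = (∂Q/∂Y)·(Y/Q) = 0.019666 × (14401/295.905) = 0.96.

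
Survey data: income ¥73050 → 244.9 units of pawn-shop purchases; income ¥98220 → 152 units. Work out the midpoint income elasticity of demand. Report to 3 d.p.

-1.593

ΔQ = 152 − 244.9 = -92.9; midpoint Q̄ = (244.9 + 152)/2 = 198.45.
ΔI = 98220 − 73050 = 25170; midpoint Ī = (73050 + 98220)/2 = 85635.
η = (ΔQ/Q̄) ÷ (ΔI/Ī) = (-92.9/198.45) ÷ (25170/85635) = -1.593.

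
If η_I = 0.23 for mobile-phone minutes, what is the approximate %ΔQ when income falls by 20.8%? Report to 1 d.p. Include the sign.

%ΔQ ≈ η × %ΔI = 0.23 × (-20.8%) = -4.8%.

-4.8%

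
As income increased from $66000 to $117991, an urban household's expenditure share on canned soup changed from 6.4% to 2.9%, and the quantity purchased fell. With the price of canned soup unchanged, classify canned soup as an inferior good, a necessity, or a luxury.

inferior good

Quantity demanded falls as income rises, so η < 0.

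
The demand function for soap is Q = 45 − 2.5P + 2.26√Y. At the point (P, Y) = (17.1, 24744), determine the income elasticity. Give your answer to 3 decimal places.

At P = 17.1, Y = 24744: Q = 357.753.
Holding P constant, ∂Q/∂Y = 2.26/(2√Y) = 0.00718362.
η_Y = (∂Q/∂Y)·(Y/Q) = 0.00718362 × (24744/357.753) = 0.497.

0.497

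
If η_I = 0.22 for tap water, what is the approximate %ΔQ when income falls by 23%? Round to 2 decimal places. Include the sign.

%ΔQ ≈ η × %ΔI = 0.22 × (-23%) = -5.06%.

-5.06%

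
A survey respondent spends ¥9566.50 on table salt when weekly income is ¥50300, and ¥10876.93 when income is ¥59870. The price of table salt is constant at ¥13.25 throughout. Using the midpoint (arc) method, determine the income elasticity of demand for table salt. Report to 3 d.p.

With a constant price, Q₁ = 9566.50/13.25 = 722.000 and Q₂ = 10876.93/13.25 = 820.900 (equivalently, work directly with expenditure since P cancels).
Midpoint %ΔQ = (10876.93 − 9566.50)/10221.72 = 0.12820; midpoint %ΔI = (59870 − 50300)/55085 = 0.17373.
η = 0.12820 / 0.17373 = 0.738.

0.738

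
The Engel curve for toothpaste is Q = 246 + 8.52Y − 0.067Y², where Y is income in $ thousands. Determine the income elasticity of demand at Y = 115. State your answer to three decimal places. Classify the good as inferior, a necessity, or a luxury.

At Y = 115: Q = 339.7250.
dQ/dY = 8.52 − 0.134Y = -6.89000.
η = (dQ/dY)·(Y/Q) = -6.89000 × (115/339.7250) = -2.332.
η < 0 ⇒ inferior good.

-2.332 (inferior good)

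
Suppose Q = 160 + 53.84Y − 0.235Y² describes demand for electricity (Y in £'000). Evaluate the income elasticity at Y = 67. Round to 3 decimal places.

0.552

At Y = 67: Q = 2712.3650.
dQ/dY = 53.84 − 0.47Y = 22.35000.
η = (dQ/dY)·(Y/Q) = 22.35000 × (67/2712.3650) = 0.552.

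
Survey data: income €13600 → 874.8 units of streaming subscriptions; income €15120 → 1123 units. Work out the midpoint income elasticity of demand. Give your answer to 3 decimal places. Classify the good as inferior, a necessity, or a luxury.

ΔQ = 1123 − 874.8 = 248.2; midpoint Q̄ = (874.8 + 1123)/2 = 998.9.
ΔI = 15120 − 13600 = 1520; midpoint Ī = (13600 + 15120)/2 = 14360.
η = (ΔQ/Q̄) ÷ (ΔI/Ī) = (248.2/998.9) ÷ (1520/14360) = 2.347.
η > 1 ⇒ luxury.

2.347 (luxury)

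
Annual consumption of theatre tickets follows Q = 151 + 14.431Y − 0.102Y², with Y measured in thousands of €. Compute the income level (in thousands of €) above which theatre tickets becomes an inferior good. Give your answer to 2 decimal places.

dQ/dY = 14.431 − 0.204Y.
The good is inferior where dQ/dY < 0. Setting dQ/dY = 0 gives Y = 14.431 / 0.204 = 70.74.

70.74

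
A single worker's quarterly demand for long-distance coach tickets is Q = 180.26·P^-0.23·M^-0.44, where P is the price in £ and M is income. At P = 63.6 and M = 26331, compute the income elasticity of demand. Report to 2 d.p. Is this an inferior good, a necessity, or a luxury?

For a multiplicative demand Q = A·P^α·M^β, the income elasticity is β everywhere.
Here β = -0.44, so η = -0.44.
Since η < 0, this is an inferior good.

-0.44 (inferior good)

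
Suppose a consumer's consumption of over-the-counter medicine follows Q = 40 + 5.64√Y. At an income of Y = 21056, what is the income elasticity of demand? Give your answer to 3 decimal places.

0.477

At Y = 21056: Q = 858.403.
dQ/dY = 5.64/(2√Y) = 0.019434 at this income.
η = (dQ/dY)·(Y/Q) = 0.019434 × (21056/858.403) = 0.477.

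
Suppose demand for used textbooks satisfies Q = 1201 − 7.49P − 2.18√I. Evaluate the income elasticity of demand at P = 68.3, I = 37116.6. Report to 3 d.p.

-0.779

At P = 68.3, I = 37116.6: Q = 269.441.
Holding P constant, ∂Q/∂I = -2.18/(2√I) = -0.00565773.
η_I = (∂Q/∂I)·(I/Q) = -0.00565773 × (37116.6/269.441) = -0.779.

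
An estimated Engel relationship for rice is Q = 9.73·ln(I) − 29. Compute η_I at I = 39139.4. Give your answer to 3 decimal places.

0.132

At I = 39139.4: Q = 73.894.
dQ/dI = 9.73/I = 0.000248599 at this income.
η = (dQ/dI)·(I/Q) = 0.000248599 × (39139.4/73.894) = 0.132.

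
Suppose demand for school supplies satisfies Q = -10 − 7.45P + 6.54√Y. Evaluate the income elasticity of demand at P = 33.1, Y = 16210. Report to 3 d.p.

0.723

At P = 33.1, Y = 16210: Q = 576.068.
Holding P constant, ∂Q/∂Y = 6.54/(2√Y) = 0.0256836.
η_Y = (∂Q/∂Y)·(Y/Q) = 0.0256836 × (16210/576.068) = 0.723.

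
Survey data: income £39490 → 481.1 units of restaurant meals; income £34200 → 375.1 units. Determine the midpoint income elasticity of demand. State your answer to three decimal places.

ΔQ = 375.1 − 481.1 = -106; midpoint Q̄ = (481.1 + 375.1)/2 = 428.1.
ΔI = 34200 − 39490 = -5290; midpoint Ī = (39490 + 34200)/2 = 36845.
η = (ΔQ/Q̄) ÷ (ΔI/Ī) = (-106/428.1) ÷ (-5290/36845) = 1.725.

1.725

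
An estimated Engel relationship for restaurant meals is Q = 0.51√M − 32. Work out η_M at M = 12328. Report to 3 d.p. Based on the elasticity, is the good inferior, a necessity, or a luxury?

1.150 (luxury)

At M = 12328: Q = 24.626.
dQ/dM = 0.51/(2√M) = 0.00229664 at this income.
η = (dQ/dM)·(M/Q) = 0.00229664 × (12328/24.626) = 1.150.
Since η > 1, the good is a luxury.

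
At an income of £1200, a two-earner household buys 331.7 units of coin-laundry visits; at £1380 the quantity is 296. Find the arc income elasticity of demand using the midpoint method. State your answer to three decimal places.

-0.815

ΔQ = 296 − 331.7 = -35.7; midpoint Q̄ = (331.7 + 296)/2 = 313.85.
ΔI = 1380 − 1200 = 180; midpoint Ī = (1200 + 1380)/2 = 1290.
η = (ΔQ/Q̄) ÷ (ΔI/Ī) = (-35.7/313.85) ÷ (180/1290) = -0.815.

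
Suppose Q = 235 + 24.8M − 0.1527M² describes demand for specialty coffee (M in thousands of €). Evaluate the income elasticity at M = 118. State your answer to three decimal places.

-1.281

At M = 118: Q = 1035.2052.
dQ/dM = 24.8 − 0.3054M = -11.23720.
η = (dQ/dM)·(M/Q) = -11.23720 × (118/1035.2052) = -1.281.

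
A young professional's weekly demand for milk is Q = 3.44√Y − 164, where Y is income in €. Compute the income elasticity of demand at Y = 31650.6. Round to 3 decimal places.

At Y = 31650.6: Q = 447.997.
dQ/dY = 3.44/(2√Y) = 0.00966802 at this income.
η = (dQ/dY)·(Y/Q) = 0.00966802 × (31650.6/447.997) = 0.683.

0.683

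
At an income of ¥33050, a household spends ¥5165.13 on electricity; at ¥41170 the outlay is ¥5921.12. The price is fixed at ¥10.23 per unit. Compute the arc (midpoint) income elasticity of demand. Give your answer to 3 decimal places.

0.623

With a constant price, Q₁ = 5165.13/10.23 = 504.900 and Q₂ = 5921.12/10.23 = 578.800 (equivalently, work directly with expenditure since P cancels).
Midpoint %ΔQ = (5921.12 − 5165.13)/5543.13 = 0.13638; midpoint %ΔI = (41170 − 33050)/37110 = 0.21881.
η = 0.13638 / 0.21881 = 0.623.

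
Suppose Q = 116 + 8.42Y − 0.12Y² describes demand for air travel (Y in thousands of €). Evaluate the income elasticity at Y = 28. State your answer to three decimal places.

0.185

At Y = 28: Q = 257.6800.
dQ/dY = 8.42 − 0.24Y = 1.70000.
η = (dQ/dY)·(Y/Q) = 1.70000 × (28/257.6800) = 0.185.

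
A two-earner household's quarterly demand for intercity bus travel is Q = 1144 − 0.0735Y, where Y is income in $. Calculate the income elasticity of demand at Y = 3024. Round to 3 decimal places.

At Y = 3024: Q = 921.736.
dQ/dY = −0.0735.
η = (dQ/dY)·(Y/Q) = -0.0735 × (3024/921.736) = -0.241.

-0.241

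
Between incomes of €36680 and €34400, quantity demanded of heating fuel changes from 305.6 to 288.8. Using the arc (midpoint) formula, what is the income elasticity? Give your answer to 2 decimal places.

0.88

ΔQ = 288.8 − 305.6 = -16.8; midpoint Q̄ = (305.6 + 288.8)/2 = 297.2.
ΔI = 34400 − 36680 = -2280; midpoint Ī = (36680 + 34400)/2 = 35540.
η = (ΔQ/Q̄) ÷ (ΔI/Ī) = (-16.8/297.2) ÷ (-2280/35540) = 0.88.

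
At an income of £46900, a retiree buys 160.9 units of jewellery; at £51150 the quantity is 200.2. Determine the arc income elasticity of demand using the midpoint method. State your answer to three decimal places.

2.511

ΔQ = 200.2 − 160.9 = 39.3; midpoint Q̄ = (160.9 + 200.2)/2 = 180.55.
ΔI = 51150 − 46900 = 4250; midpoint Ī = (46900 + 51150)/2 = 49025.
η = (ΔQ/Q̄) ÷ (ΔI/Ī) = (39.3/180.55) ÷ (4250/49025) = 2.511.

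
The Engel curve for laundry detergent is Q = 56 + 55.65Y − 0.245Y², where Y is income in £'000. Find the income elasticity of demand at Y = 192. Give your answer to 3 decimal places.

At Y = 192: Q = 1709.1200.
dQ/dY = 55.65 − 0.49Y = -38.43000.
η = (dQ/dY)·(Y/Q) = -38.43000 × (192/1709.1200) = -4.317.

-4.317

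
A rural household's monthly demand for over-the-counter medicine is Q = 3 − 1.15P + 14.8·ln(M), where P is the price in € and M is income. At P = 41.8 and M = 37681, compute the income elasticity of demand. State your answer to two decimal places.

0.13

At P = 41.8, M = 37681: Q = 110.876.
Holding P constant, ∂Q/∂M = 14.8/M = 0.000392771.
η_M = (∂Q/∂M)·(M/Q) = 0.000392771 × (37681/110.876) = 0.13.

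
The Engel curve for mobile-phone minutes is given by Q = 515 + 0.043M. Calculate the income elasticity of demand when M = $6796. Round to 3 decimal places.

0.362

At M = 6796: Q = 807.228.
dQ/dM = 0.043.
η = (dQ/dM)·(M/Q) = 0.043 × (6796/807.228) = 0.362.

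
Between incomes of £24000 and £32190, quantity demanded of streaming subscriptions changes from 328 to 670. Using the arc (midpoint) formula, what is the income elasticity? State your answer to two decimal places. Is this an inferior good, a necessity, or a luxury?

ΔQ = 670 − 328 = 342; midpoint Q̄ = (328 + 670)/2 = 499.
ΔI = 32190 − 24000 = 8190; midpoint Ī = (24000 + 32190)/2 = 28095.
η = (ΔQ/Q̄) ÷ (ΔI/Ī) = (342/499) ÷ (8190/28095) = 2.35.
η > 1 ⇒ luxury.

2.35 (luxury)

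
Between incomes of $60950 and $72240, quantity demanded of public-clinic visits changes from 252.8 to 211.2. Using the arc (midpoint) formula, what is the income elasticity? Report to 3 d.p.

ΔQ = 211.2 − 252.8 = -41.6; midpoint Q̄ = (252.8 + 211.2)/2 = 232.
ΔI = 72240 − 60950 = 11290; midpoint Ī = (60950 + 72240)/2 = 66595.
η = (ΔQ/Q̄) ÷ (ΔI/Ī) = (-41.6/232) ÷ (11290/66595) = -1.058.

-1.058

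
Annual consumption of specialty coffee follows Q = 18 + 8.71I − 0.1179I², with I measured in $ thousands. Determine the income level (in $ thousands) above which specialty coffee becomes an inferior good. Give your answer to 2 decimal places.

36.94

dQ/dI = 8.71 − 0.2358I.
The good is inferior where dQ/dI < 0. Setting dQ/dI = 0 gives I = 8.71 / 0.2358 = 36.94.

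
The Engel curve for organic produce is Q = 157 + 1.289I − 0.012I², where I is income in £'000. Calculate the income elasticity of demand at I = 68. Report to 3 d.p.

-0.123

At I = 68: Q = 189.1640.
dQ/dI = 1.289 − 0.024I = -0.34300.
η = (dQ/dI)·(I/Q) = -0.34300 × (68/189.1640) = -0.123.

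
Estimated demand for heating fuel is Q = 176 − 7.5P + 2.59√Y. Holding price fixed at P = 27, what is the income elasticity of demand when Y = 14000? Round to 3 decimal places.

0.547

At P = 27, Y = 14000: Q = 279.953.
Holding P constant, ∂Q/∂Y = 2.59/(2√Y) = 0.0109447.
η_Y = (∂Q/∂Y)·(Y/Q) = 0.0109447 × (14000/279.953) = 0.547.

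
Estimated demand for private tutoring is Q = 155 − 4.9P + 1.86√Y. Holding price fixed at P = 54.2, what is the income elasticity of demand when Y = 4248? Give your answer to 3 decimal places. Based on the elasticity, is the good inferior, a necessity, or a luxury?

5.692 (luxury)

At P = 54.2, Y = 4248: Q = 10.649.
Holding P constant, ∂Q/∂Y = 1.86/(2√Y) = 0.0142689.
η_Y = (∂Q/∂Y)·(Y/Q) = 0.0142689 × (4248/10.649) = 5.692.
Since η > 1, this is a luxury.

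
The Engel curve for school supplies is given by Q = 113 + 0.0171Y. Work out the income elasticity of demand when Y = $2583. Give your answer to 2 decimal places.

At Y = 2583: Q = 157.169.
dQ/dY = 0.0171.
η = (dQ/dY)·(Y/Q) = 0.0171 × (2583/157.169) = 0.28.

0.28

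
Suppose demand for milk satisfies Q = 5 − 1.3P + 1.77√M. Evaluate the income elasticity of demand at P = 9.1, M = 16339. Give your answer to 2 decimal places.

At P = 9.1, M = 16339: Q = 219.419.
Holding P constant, ∂Q/∂M = 1.77/(2√M) = 0.00692358.
η_M = (∂Q/∂M)·(M/Q) = 0.00692358 × (16339/219.419) = 0.52.

0.52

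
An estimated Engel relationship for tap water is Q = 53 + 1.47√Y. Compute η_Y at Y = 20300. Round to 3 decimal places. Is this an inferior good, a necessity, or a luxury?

0.399 (necessity)

At Y = 20300: Q = 262.443.
dQ/dY = 1.47/(2√Y) = 0.00515869 at this income.
η = (dQ/dY)·(Y/Q) = 0.00515869 × (20300/262.443) = 0.399.
Since 0 < η < 1, the good is a necessity.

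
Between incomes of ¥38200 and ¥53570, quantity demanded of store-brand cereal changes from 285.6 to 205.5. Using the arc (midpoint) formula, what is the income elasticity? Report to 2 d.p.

ΔQ = 205.5 − 285.6 = -80.1; midpoint Q̄ = (285.6 + 205.5)/2 = 245.55.
ΔI = 53570 − 38200 = 15370; midpoint Ī = (38200 + 53570)/2 = 45885.
η = (ΔQ/Q̄) ÷ (ΔI/Ī) = (-80.1/245.55) ÷ (15370/45885) = -0.97.

-0.97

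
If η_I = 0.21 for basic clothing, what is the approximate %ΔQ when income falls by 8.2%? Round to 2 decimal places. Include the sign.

%ΔQ ≈ η × %ΔI = 0.21 × (-8.2%) = -1.72%.

-1.72%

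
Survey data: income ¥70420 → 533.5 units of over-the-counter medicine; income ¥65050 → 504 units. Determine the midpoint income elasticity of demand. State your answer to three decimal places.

0.717

ΔQ = 504 − 533.5 = -29.5; midpoint Q̄ = (533.5 + 504)/2 = 518.75.
ΔI = 65050 − 70420 = -5370; midpoint Ī = (70420 + 65050)/2 = 67735.
η = (ΔQ/Q̄) ÷ (ΔI/Ī) = (-29.5/518.75) ÷ (-5370/67735) = 0.717.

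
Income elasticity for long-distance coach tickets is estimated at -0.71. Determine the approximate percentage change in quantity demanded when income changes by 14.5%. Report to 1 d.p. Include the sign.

%ΔQ ≈ η × %ΔI = -0.71 × 14.5% = -10.3%.

-10.3%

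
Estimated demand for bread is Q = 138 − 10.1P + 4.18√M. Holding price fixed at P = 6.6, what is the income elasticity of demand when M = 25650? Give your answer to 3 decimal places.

0.452

At P = 6.6, M = 25650: Q = 740.793.
Holding P constant, ∂Q/∂M = 4.18/(2√M) = 0.0130498.
η_M = (∂Q/∂M)·(M/Q) = 0.0130498 × (25650/740.793) = 0.452.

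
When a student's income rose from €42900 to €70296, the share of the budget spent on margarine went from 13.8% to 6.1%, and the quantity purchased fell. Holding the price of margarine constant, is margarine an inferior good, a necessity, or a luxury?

Quantity demanded falls as income rises, so η < 0.

inferior good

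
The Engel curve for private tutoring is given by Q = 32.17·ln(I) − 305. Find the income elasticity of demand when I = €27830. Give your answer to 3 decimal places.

At I = 27830: Q = 24.224.
dQ/dI = 32.17/I = 0.00115595 at this income.
η = (dQ/dI)·(I/Q) = 0.00115595 × (27830/24.224) = 1.328.

1.328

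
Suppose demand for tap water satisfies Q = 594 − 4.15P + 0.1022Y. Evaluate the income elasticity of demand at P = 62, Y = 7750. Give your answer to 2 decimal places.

At P = 62, Y = 7750: Q = 1128.750.
Holding P constant, ∂Q/∂Y = 0.1022.
η_Y = (∂Q/∂Y)·(Y/Q) = 0.1022 × (7750/1128.750) = 0.70.

0.70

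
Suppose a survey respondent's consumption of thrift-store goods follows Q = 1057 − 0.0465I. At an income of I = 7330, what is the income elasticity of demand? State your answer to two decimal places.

-0.48

At I = 7330: Q = 716.155.
dQ/dI = −0.0465.
η = (dQ/dI)·(I/Q) = -0.0465 × (7330/716.155) = -0.48.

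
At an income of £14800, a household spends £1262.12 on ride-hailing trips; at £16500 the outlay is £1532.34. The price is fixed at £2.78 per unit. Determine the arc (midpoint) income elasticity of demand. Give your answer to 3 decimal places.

With a constant price, Q₁ = 1262.12/2.78 = 454.000 and Q₂ = 1532.34/2.78 = 551.201 (equivalently, work directly with expenditure since P cancels).
Midpoint %ΔQ = (1532.34 − 1262.12)/1397.23 = 0.19340; midpoint %ΔI = (16500 − 14800)/15650 = 0.10863.
η = 0.19340 / 0.10863 = 1.780.

1.780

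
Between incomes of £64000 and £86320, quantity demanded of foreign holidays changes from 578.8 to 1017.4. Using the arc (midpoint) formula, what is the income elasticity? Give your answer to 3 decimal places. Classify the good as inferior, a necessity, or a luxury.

1.851 (luxury)

ΔQ = 1017.4 − 578.8 = 438.6; midpoint Q̄ = (578.8 + 1017.4)/2 = 798.1.
ΔI = 86320 − 64000 = 22320; midpoint Ī = (64000 + 86320)/2 = 75160.
η = (ΔQ/Q̄) ÷ (ΔI/Ī) = (438.6/798.1) ÷ (22320/75160) = 1.851.
η > 1 ⇒ luxury.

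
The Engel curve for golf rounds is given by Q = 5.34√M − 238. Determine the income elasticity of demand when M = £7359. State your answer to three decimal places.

1.041

At M = 7359: Q = 220.090.
dQ/dM = 5.34/(2√M) = 0.0311245 at this income.
η = (dQ/dM)·(M/Q) = 0.0311245 × (7359/220.090) = 1.041.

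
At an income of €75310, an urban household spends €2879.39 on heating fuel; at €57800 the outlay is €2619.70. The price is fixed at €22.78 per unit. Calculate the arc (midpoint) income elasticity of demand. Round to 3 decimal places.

With a constant price, Q₁ = 2879.39/22.78 = 126.400 and Q₂ = 2619.70/22.78 = 115.000 (equivalently, work directly with expenditure since P cancels).
Midpoint %ΔQ = (2619.70 − 2879.39)/2749.55 = -0.09445; midpoint %ΔI = (57800 − 75310)/66555 = -0.26309.
η = -0.09445 / -0.26309 = 0.359.

0.359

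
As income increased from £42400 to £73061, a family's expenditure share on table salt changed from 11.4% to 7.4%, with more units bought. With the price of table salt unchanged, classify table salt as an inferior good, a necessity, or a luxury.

Quantity rises but the budget share falls as income rises, so 0 < η < 1.

necessity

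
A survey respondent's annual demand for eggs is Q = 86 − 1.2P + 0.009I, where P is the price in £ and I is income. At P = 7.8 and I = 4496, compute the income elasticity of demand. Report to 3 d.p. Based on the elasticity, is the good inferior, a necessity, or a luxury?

At P = 7.8, I = 4496: Q = 117.104.
Holding P constant, ∂Q/∂I = 0.009.
η_I = (∂Q/∂I)·(I/Q) = 0.009 × (4496/117.104) = 0.346.
Since 0 < η < 1, this is a necessity.

0.346 (necessity)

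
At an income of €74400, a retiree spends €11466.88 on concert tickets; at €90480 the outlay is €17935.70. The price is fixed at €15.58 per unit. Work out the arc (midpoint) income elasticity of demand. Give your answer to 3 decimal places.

2.256

With a constant price, Q₁ = 11466.88/15.58 = 736.000 and Q₂ = 17935.70/15.58 = 1151.200 (equivalently, work directly with expenditure since P cancels).
Midpoint %ΔQ = (17935.70 − 11466.88)/14701.29 = 0.44002; midpoint %ΔI = (90480 − 74400)/82440 = 0.19505.
η = 0.44002 / 0.19505 = 2.256.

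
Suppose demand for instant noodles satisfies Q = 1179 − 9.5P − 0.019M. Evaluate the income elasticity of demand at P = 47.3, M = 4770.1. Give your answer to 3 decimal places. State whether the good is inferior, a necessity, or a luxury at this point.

At P = 47.3, M = 4770.1: Q = 639.018.
Holding P constant, ∂Q/∂M = −0.019.
η_M = (∂Q/∂M)·(M/Q) = -0.019 × (4770.1/639.018) = -0.142.
Since η < 0, this is an inferior good.

-0.142 (inferior good)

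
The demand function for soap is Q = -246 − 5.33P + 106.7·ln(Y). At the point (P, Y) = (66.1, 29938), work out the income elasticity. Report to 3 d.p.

0.213

At P = 66.1, Y = 29938: Q = 501.432.
Holding P constant, ∂Q/∂Y = 106.7/Y = 0.00356403.
η_Y = (∂Q/∂Y)·(Y/Q) = 0.00356403 × (29938/501.432) = 0.213.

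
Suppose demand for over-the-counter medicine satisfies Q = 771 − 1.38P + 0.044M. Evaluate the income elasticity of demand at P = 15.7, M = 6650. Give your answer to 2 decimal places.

At P = 15.7, M = 6650: Q = 1041.934.
Holding P constant, ∂Q/∂M = 0.044.
η_M = (∂Q/∂M)·(M/Q) = 0.044 × (6650/1041.934) = 0.28.

0.28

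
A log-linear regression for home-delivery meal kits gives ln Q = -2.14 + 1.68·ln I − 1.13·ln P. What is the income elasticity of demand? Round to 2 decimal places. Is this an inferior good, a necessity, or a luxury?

1.68 (luxury)

In a log-linear demand, the coefficient on ln I is the income elasticity.
So η = 1.68.
η > 1 ⇒ luxury.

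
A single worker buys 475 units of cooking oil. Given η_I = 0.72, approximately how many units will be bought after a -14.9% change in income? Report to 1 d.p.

%ΔQ ≈ η × %ΔI = 0.72 × (-14.9%) = -10.728%.
New Q ≈ 475 × (1 − 0.10728) = 424.0.

424.0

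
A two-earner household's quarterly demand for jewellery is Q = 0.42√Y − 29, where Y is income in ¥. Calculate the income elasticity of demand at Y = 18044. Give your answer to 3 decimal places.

At Y = 18044: Q = 27.418.
dQ/dY = 0.42/(2√Y) = 0.00156334 at this income.
η = (dQ/dY)·(Y/Q) = 0.00156334 × (18044/27.418) = 1.029.

1.029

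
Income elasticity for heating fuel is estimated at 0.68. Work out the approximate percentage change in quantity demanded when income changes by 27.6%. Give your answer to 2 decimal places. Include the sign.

18.77%

%ΔQ ≈ η × %ΔI = 0.68 × 27.6% = 18.77%.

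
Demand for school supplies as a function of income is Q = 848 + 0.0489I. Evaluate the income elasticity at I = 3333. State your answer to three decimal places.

0.161

At I = 3333: Q = 1010.984.
dQ/dI = 0.0489.
η = (dQ/dI)·(I/Q) = 0.0489 × (3333/1010.984) = 0.161.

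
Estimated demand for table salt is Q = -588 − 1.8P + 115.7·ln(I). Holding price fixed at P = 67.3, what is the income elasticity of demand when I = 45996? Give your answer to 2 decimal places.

0.22

At P = 67.3, I = 45996: Q = 533.051.
Holding P constant, ∂Q/∂I = 115.7/I = 0.00251544.
η_I = (∂Q/∂I)·(I/Q) = 0.00251544 × (45996/533.051) = 0.22.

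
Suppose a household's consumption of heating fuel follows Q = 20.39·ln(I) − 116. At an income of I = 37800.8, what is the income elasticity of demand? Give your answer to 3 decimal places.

0.206

At I = 37800.8: Q = 98.912.
dQ/dI = 20.39/I = 0.000539407 at this income.
η = (dQ/dI)·(I/Q) = 0.000539407 × (37800.8/98.912) = 0.206.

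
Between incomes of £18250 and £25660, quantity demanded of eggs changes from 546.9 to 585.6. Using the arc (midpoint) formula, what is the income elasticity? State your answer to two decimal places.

ΔQ = 585.6 − 546.9 = 38.7; midpoint Q̄ = (546.9 + 585.6)/2 = 566.25.
ΔI = 25660 − 18250 = 7410; midpoint Ī = (18250 + 25660)/2 = 21955.
η = (ΔQ/Q̄) ÷ (ΔI/Ī) = (38.7/566.25) ÷ (7410/21955) = 0.20.

0.20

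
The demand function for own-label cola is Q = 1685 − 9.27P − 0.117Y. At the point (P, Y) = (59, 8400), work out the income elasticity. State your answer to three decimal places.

-6.330

At P = 59, Y = 8400: Q = 155.270.
Holding P constant, ∂Q/∂Y = −0.117.
η_Y = (∂Q/∂Y)·(Y/Q) = -0.117 × (8400/155.270) = -6.330.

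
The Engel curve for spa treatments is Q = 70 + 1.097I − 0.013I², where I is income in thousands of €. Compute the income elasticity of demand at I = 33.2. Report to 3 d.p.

0.084

At I = 33.2: Q = 92.0913.
dQ/dI = 1.097 − 0.026I = 0.23380.
η = (dQ/dI)·(I/Q) = 0.23380 × (33.2/92.0913) = 0.084.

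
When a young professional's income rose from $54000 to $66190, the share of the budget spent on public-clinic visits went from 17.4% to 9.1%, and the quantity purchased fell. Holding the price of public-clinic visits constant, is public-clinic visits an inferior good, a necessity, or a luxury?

inferior good

Quantity demanded falls as income rises, so η < 0.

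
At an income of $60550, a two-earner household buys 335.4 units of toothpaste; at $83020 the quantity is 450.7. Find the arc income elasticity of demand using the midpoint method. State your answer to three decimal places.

0.937

ΔQ = 450.7 − 335.4 = 115.3; midpoint Q̄ = (335.4 + 450.7)/2 = 393.05.
ΔI = 83020 − 60550 = 22470; midpoint Ī = (60550 + 83020)/2 = 71785.
η = (ΔQ/Q̄) ÷ (ΔI/Ī) = (115.3/393.05) ÷ (22470/71785) = 0.937.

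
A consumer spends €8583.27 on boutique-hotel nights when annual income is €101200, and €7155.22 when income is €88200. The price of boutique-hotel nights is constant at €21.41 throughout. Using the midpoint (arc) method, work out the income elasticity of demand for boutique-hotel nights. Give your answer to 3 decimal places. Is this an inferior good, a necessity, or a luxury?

With a constant price, Q₁ = 8583.27/21.41 = 400.900 and Q₂ = 7155.22/21.41 = 334.200 (equivalently, work directly with expenditure since P cancels).
Midpoint %ΔQ = (7155.22 − 8583.27)/7869.25 = -0.18147; midpoint %ΔI = (88200 − 101200)/94700 = -0.13728.
η = -0.18147 / -0.13728 = 1.322.
η > 1 ⇒ luxury.

1.322 (luxury)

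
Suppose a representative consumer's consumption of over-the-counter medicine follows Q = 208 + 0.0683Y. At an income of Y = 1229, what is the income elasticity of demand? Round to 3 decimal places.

0.288

At Y = 1229: Q = 291.941.
dQ/dY = 0.0683.
η = (dQ/dY)·(Y/Q) = 0.0683 × (1229/291.941) = 0.288.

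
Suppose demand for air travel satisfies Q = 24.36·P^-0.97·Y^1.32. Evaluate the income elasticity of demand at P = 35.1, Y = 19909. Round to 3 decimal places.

For a multiplicative demand Q = A·P^α·Y^β, the income elasticity is β everywhere.
Here β = 1.32, so η = 1.320.

1.320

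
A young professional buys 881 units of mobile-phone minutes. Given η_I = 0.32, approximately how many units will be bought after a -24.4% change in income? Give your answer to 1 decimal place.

%ΔQ ≈ η × %ΔI = 0.32 × (-24.4%) = -7.808%.
New Q ≈ 881 × (1 − 0.07808) = 812.2.

812.2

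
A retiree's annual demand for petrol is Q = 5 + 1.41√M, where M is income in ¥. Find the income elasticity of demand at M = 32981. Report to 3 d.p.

At M = 32981: Q = 261.065.
dQ/dM = 1.41/(2√M) = 0.00388201 at this income.
η = (dQ/dM)·(M/Q) = 0.00388201 × (32981/261.065) = 0.490.

0.490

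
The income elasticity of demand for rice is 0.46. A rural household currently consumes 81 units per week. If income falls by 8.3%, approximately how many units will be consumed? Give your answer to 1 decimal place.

77.9

%ΔQ ≈ η × %ΔI = 0.46 × (-8.3%) = -3.818%.
New Q ≈ 81 × (1 − 0.03818) = 77.9.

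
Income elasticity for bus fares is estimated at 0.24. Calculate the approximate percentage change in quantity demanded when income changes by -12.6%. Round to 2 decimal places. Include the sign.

-3.02%

%ΔQ ≈ η × %ΔI = 0.24 × (-12.6%) = -3.02%.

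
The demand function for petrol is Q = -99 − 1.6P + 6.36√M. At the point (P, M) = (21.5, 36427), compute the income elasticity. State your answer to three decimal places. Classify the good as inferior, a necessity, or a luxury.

At P = 21.5, M = 36427: Q = 1080.461.
Holding P constant, ∂Q/∂M = 6.36/(2√M) = 0.0166616.
η_M = (∂Q/∂M)·(M/Q) = 0.0166616 × (36427/1080.461) = 0.562.
Since 0 < η < 1, this is a necessity.

0.562 (necessity)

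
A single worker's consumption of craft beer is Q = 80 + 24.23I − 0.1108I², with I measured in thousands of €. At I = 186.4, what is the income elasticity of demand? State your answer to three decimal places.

-4.263

At I = 186.4: Q = 746.7304.
dQ/dI = 24.23 − 0.2216I = -17.07624.
η = (dQ/dI)·(I/Q) = -17.07624 × (186.4/746.7304) = -4.263.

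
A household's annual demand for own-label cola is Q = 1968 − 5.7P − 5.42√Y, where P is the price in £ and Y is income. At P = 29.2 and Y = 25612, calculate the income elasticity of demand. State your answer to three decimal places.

At P = 29.2, Y = 25612: Q = 934.157.
Holding P constant, ∂Q/∂Y = -5.42/(2√Y) = -0.0169335.
η_Y = (∂Q/∂Y)·(Y/Q) = -0.0169335 × (25612/934.157) = -0.464.

-0.464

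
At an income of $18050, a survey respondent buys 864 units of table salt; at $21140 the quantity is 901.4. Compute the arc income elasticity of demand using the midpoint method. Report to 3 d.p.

0.269

ΔQ = 901.4 − 864 = 37.4; midpoint Q̄ = (864 + 901.4)/2 = 882.7.
ΔI = 21140 − 18050 = 3090; midpoint Ī = (18050 + 21140)/2 = 19595.
η = (ΔQ/Q̄) ÷ (ΔI/Ī) = (37.4/882.7) ÷ (3090/19595) = 0.269.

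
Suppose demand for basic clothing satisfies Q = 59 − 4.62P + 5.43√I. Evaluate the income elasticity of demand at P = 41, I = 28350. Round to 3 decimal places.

0.583

At P = 41, I = 28350: Q = 783.854.
Holding P constant, ∂Q/∂I = 5.43/(2√I) = 0.0161248.
η_I = (∂Q/∂I)·(I/Q) = 0.0161248 × (28350/783.854) = 0.583.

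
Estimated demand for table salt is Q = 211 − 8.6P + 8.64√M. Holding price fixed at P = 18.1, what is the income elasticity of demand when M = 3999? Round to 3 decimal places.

0.454

At P = 18.1, M = 3999: Q = 601.713.
Holding P constant, ∂Q/∂M = 8.64/(2√M) = 0.0683137.
η_M = (∂Q/∂M)·(M/Q) = 0.0683137 × (3999/601.713) = 0.454.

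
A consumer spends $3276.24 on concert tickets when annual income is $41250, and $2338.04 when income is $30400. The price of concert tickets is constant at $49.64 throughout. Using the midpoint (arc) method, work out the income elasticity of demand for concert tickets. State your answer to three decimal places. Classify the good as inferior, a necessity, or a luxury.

1.104 (luxury)

With a constant price, Q₁ = 3276.24/49.64 = 66.000 and Q₂ = 2338.04/49.64 = 47.100 (equivalently, work directly with expenditure since P cancels).
Midpoint %ΔQ = (2338.04 − 3276.24)/2807.14 = -0.33422; midpoint %ΔI = (30400 − 41250)/35825 = -0.30286.
η = -0.33422 / -0.30286 = 1.104.
η > 1 ⇒ luxury.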